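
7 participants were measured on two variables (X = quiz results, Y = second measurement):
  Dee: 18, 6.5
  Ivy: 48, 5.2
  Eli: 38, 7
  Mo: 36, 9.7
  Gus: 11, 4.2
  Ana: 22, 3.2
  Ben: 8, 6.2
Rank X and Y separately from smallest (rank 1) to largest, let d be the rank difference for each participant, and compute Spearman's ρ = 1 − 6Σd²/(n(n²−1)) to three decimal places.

Ranks of variable 1: 3, 7, 6, 5, 2, 4, 1
Ranks of variable 2: 5, 3, 6, 7, 2, 1, 4
d = r₁ − r₂: -2, 4, 0, -2, 0, 3, -3
d²: 4, 16, 0, 4, 0, 9, 9; Σd² = 42
ρ = 1 − 6·42/(7·48) = 1 − 252/336 = 0.250

0.250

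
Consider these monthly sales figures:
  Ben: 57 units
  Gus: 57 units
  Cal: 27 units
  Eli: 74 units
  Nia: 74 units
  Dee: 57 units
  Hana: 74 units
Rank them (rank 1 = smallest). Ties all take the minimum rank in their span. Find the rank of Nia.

Sorted (ascending): 27, 57, 57, 57, 74, 74, 74
The 3 values of 57 occupy positions 2–4 → each gets rank 2.
The 3 values of 74 occupy positions 5–7 → each gets rank 5.
Nia has value 74 units → rank 5.

5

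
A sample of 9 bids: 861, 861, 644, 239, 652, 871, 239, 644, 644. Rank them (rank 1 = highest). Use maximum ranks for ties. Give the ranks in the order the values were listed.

3, 3, 7, 9, 4, 1, 9, 7, 7

Sorted (descending): 871, 861, 861, 652, 644, 644, 644, 239, 239
The 2 values of 861 occupy positions 2–3 → each gets rank 3.
The 3 values of 644 occupy positions 5–7 → each gets rank 7.
The 2 values of 239 occupy positions 8–9 → each gets rank 9.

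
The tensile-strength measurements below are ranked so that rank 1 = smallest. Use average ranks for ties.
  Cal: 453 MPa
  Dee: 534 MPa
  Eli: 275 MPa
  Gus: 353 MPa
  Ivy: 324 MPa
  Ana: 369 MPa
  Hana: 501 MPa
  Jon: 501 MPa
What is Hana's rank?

Sorted (ascending): 275, 324, 353, 369, 453, 501, 501, 534
The 2 values of 501 occupy positions 6–7 → average rank (6+7)/2 = 6.5.
Hana has value 501 MPa → rank 6.5.

6.5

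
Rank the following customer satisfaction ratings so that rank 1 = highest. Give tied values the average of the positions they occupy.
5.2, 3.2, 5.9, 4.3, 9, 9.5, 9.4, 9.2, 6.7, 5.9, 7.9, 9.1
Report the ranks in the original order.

10, 12, 8.5, 11, 5, 1, 2, 3, 7, 8.5, 6, 4

Sorted (descending): 9.5, 9.4, 9.2, 9.1, 9, 7.9, 6.7, 5.9, 5.9, 5.2, 4.3, 3.2
The 2 values of 5.9 occupy positions 8–9 → average rank (8+9)/2 = 8.5.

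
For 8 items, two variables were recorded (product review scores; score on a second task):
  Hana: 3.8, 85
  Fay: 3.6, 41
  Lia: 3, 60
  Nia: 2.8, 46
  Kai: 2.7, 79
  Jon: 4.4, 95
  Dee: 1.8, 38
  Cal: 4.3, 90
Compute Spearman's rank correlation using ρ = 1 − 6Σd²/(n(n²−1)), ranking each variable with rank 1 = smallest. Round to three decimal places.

Ranks of variable 1: 6, 5, 4, 3, 2, 8, 1, 7
Ranks of variable 2: 6, 2, 4, 3, 5, 8, 1, 7
d = r₁ − r₂: 0, 3, 0, 0, -3, 0, 0, 0
d²: 0, 9, 0, 0, 9, 0, 0, 0; Σd² = 18
ρ = 1 − 6·18/(8·63) = 1 − 108/504 = 0.786

0.786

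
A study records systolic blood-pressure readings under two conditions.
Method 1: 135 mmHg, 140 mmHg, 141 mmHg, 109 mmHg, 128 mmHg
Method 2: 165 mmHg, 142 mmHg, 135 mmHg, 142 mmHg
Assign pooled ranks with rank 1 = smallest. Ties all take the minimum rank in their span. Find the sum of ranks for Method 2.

Sorted (ascending): 109, 128, 135, 135, 140, 141, 142, 142, 165
The 2 values of 135 occupy positions 3–4 → each gets rank 3.
The 2 values of 142 occupy positions 7–8 → each gets rank 7.
Method 2 values → pooled ranks: 165→9, 142→7, 135→3, 142→7
Rank sum = 9 + 7 + 3 + 7 = 26

26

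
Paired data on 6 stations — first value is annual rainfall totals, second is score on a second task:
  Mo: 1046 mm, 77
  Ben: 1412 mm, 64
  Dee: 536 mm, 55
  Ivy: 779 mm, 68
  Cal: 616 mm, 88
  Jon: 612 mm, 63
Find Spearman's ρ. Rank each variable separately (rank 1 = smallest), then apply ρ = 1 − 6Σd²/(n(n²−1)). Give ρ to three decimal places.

Ranks of variable 1: 5, 6, 1, 4, 3, 2
Ranks of variable 2: 5, 3, 1, 4, 6, 2
d = r₁ − r₂: 0, 3, 0, 0, -3, 0
d²: 0, 9, 0, 0, 9, 0; Σd² = 18
ρ = 1 − 6·18/(6·35) = 1 − 108/210 = 0.486

0.486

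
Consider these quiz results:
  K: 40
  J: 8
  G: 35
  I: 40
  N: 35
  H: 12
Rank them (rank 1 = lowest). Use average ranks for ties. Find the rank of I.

Sorted (ascending): 8, 12, 35, 35, 40, 40
The 2 values of 35 occupy positions 3–4 → average rank (3+4)/2 = 3.5.
The 2 values of 40 occupy positions 5–6 → average rank (5+6)/2 = 5.5.
I has value 40 → rank 5.5.

5.5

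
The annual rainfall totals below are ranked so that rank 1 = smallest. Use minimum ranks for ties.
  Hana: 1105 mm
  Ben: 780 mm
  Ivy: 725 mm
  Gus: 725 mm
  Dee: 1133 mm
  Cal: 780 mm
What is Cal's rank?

Sorted (ascending): 725, 725, 780, 780, 1105, 1133
The 2 values of 725 occupy positions 1–2 → each gets rank 1.
The 2 values of 780 occupy positions 3–4 → each gets rank 3.
Cal has value 780 mm → rank 3.

3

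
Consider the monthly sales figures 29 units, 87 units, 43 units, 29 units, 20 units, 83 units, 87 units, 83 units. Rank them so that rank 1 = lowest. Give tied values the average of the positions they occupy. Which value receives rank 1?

20

Sorted (ascending): 20, 29, 29, 43, 83, 83, 87, 87
The 2 values of 29 occupy positions 2–3 → average rank (2+3)/2 = 2.5.
The 2 values of 83 occupy positions 5–6 → average rank (5+6)/2 = 5.5.
The 2 values of 87 occupy positions 7–8 → average rank (7+8)/2 = 7.5.
Rank 1 → value 20.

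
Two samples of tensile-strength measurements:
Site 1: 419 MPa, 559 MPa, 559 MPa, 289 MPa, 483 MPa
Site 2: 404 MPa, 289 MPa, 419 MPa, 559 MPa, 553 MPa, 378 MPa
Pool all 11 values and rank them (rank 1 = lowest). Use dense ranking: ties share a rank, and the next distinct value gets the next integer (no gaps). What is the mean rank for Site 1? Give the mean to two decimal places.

4.80

Sorted (ascending): 289, 289, 378, 404, 419, 419, 483, 553, 559, 559, 559
The 2 values of 289 share dense rank 1.
The 2 values of 419 share dense rank 4.
The 3 values of 559 share dense rank 7.
Remaining distinct values take the next consecutive integers.
Site 1 values → pooled ranks: 419→4, 559→7, 559→7, 289→1, 483→5
Mean rank = (4 + 7 + 7 + 1 + 5) / 5 = 4.80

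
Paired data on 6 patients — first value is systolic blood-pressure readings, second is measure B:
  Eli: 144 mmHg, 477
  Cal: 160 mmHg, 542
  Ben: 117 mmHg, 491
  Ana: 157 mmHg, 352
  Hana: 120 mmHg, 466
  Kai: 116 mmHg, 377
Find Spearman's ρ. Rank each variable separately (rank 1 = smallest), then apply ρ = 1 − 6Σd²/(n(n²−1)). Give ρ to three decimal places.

Ranks of variable 1: 4, 6, 2, 5, 3, 1
Ranks of variable 2: 4, 6, 5, 1, 3, 2
d = r₁ − r₂: 0, 0, -3, 4, 0, -1
d²: 0, 0, 9, 16, 0, 1; Σd² = 26
ρ = 1 − 6·26/(6·35) = 1 − 156/210 = 0.257

0.257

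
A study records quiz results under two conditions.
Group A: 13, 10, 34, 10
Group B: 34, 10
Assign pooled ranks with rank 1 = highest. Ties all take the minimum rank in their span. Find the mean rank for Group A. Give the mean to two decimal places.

Sorted (descending): 34, 34, 13, 10, 10, 10
The 2 values of 34 occupy positions 1–2 → each gets rank 1.
The 3 values of 10 occupy positions 4–6 → each gets rank 4.
Group A values → pooled ranks: 13→3, 10→4, 34→1, 10→4
Mean rank = (3 + 4 + 1 + 4) / 4 = 3.00

3.00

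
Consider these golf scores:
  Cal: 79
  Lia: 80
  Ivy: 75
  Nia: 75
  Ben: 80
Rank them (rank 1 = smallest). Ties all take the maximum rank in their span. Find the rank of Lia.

5

Sorted (ascending): 75, 75, 79, 80, 80
The 2 values of 75 occupy positions 1–2 → each gets rank 2.
The 2 values of 80 occupy positions 4–5 → each gets rank 5.
Lia has value 80 → rank 5.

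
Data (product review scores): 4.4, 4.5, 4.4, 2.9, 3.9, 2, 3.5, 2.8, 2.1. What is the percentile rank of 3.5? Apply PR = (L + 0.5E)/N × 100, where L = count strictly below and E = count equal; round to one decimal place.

50.0

N = 9.
Strictly below 3.5: 4. Equal to 3.5: 1.
PR = (4 + 0.5·1)/9 × 100 = 50.0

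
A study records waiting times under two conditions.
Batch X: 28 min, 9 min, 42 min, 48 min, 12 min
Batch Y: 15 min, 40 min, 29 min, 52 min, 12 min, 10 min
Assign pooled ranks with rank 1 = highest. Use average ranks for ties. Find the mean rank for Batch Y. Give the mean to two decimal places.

Sorted (descending): 52, 48, 42, 40, 29, 28, 15, 12, 12, 10, 9
The 2 values of 12 occupy positions 8–9 → average rank (8+9)/2 = 8.5.
Batch Y values → pooled ranks: 15→7, 40→4, 29→5, 52→1, 12→8.5, 10→10
Mean rank = (7 + 4 + 5 + 1 + 8.5 + 10) / 6 = 5.92

5.92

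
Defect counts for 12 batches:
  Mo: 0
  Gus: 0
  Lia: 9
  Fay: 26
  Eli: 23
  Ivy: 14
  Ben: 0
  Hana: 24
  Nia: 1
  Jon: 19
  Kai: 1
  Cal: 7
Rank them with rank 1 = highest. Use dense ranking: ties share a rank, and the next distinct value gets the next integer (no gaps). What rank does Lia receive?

Sorted (descending): 26, 24, 23, 19, 14, 9, 7, 1, 1, 0, 0, 0
The 2 values of 1 share dense rank 8.
The 3 values of 0 share dense rank 9.
Remaining distinct values take the next consecutive integers.
Lia has value 9 → rank 6.

6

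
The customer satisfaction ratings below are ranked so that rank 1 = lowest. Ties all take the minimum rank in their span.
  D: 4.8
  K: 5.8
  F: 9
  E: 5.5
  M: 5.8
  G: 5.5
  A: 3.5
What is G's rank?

Sorted (ascending): 3.5, 4.8, 5.5, 5.5, 5.8, 5.8, 9
The 2 values of 5.5 occupy positions 3–4 → each gets rank 3.
The 2 values of 5.8 occupy positions 5–6 → each gets rank 5.
G has value 5.5 → rank 3.

3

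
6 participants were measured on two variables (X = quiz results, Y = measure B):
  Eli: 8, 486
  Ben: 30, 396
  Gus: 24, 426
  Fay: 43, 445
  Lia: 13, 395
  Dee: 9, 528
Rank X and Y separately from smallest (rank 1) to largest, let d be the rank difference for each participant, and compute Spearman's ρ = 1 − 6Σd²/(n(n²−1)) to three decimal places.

-0.429

Ranks of variable 1: 1, 5, 4, 6, 3, 2
Ranks of variable 2: 5, 2, 3, 4, 1, 6
d = r₁ − r₂: -4, 3, 1, 2, 2, -4
d²: 16, 9, 1, 4, 4, 16; Σd² = 50
ρ = 1 − 6·50/(6·35) = 1 − 300/210 = -0.429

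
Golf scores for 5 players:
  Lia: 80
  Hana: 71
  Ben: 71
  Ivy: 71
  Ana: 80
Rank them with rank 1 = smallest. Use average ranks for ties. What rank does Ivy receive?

Sorted (ascending): 71, 71, 71, 80, 80
The 3 values of 71 occupy positions 1–3 → average rank 2.
The 2 values of 80 occupy positions 4–5 → average rank (4+5)/2 = 4.5.
Ivy has value 71 → rank 2.

2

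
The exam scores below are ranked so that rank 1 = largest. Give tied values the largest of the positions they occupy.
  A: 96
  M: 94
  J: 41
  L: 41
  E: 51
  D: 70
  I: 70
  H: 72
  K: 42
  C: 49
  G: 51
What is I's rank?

Sorted (descending): 96, 94, 72, 70, 70, 51, 51, 49, 42, 41, 41
The 2 values of 70 occupy positions 4–5 → each gets rank 5.
The 2 values of 51 occupy positions 6–7 → each gets rank 7.
The 2 values of 41 occupy positions 10–11 → each gets rank 11.
I has value 70 → rank 5.

5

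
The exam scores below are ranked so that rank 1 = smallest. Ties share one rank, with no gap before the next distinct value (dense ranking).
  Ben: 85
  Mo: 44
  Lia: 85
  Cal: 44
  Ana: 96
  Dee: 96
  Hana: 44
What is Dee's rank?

3

Sorted (ascending): 44, 44, 44, 85, 85, 96, 96
The 3 values of 44 share dense rank 1.
The 2 values of 85 share dense rank 2.
The 2 values of 96 share dense rank 3.
Dee has value 96 → rank 3.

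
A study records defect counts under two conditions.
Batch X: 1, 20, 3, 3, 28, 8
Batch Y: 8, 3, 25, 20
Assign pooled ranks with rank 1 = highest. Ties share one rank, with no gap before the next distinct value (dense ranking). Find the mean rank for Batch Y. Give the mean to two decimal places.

3.50

Sorted (descending): 28, 25, 20, 20, 8, 8, 3, 3, 3, 1
The 2 values of 20 share dense rank 3.
The 2 values of 8 share dense rank 4.
The 3 values of 3 share dense rank 5.
Remaining distinct values take the next consecutive integers.
Batch Y values → pooled ranks: 8→4, 3→5, 25→2, 20→3
Mean rank = (4 + 5 + 2 + 3) / 4 = 3.50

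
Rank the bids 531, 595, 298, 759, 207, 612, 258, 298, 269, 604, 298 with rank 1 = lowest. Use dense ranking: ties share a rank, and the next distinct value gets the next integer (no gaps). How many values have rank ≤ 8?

Sorted (ascending): 207, 258, 269, 298, 298, 298, 531, 595, 604, 612, 759
The 3 values of 298 share dense rank 4.
Remaining distinct values take the next consecutive integers.
Ranks ≤ 8: {1, 2, 3, 4, 4, 4, 5, 6, 7, 8} → 10 values.

10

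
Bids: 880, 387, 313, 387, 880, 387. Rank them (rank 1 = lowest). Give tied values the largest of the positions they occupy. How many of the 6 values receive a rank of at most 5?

Sorted (ascending): 313, 387, 387, 387, 880, 880
The 3 values of 387 occupy positions 2–4 → each gets rank 4.
The 2 values of 880 occupy positions 5–6 → each gets rank 6.
Ranks ≤ 5: {1, 4, 4, 4} → 4 values.

4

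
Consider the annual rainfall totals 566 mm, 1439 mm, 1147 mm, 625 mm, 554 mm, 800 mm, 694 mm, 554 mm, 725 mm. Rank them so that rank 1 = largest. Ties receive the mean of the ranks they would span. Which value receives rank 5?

Sorted (descending): 1439, 1147, 800, 725, 694, 625, 566, 554, 554
The 2 values of 554 occupy positions 8–9 → average rank (8+9)/2 = 8.5.
Rank 5 → value 694.

694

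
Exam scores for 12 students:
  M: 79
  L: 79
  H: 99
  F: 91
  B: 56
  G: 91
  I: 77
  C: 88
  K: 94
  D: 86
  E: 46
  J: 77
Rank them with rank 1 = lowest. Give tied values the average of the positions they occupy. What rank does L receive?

Sorted (ascending): 46, 56, 77, 77, 79, 79, 86, 88, 91, 91, 94, 99
The 2 values of 77 occupy positions 3–4 → average rank (3+4)/2 = 3.5.
The 2 values of 79 occupy positions 5–6 → average rank (5+6)/2 = 5.5.
The 2 values of 91 occupy positions 9–10 → average rank (9+10)/2 = 9.5.
L has value 79 → rank 5.5.

5.5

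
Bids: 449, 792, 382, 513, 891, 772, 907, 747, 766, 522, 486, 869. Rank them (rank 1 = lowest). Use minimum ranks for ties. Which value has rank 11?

Sorted (ascending): 382, 449, 486, 513, 522, 747, 766, 772, 792, 869, 891, 907
No ties — each value takes its position as its rank.
Rank 11 → value 891.

891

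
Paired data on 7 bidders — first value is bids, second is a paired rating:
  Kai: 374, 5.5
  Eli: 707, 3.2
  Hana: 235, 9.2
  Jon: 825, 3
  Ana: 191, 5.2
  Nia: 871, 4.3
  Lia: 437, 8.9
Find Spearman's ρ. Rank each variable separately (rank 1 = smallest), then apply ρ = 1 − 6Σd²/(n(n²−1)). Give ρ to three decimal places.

Ranks of variable 1: 3, 5, 2, 6, 1, 7, 4
Ranks of variable 2: 5, 2, 7, 1, 4, 3, 6
d = r₁ − r₂: -2, 3, -5, 5, -3, 4, -2
d²: 4, 9, 25, 25, 9, 16, 4; Σd² = 92
ρ = 1 − 6·92/(7·48) = 1 − 552/336 = -0.643

-0.643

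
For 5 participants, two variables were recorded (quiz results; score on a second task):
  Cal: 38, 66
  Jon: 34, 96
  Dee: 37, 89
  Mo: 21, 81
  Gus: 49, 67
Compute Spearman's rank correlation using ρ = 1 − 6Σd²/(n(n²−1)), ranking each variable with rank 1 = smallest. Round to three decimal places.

Ranks of variable 1: 4, 2, 3, 1, 5
Ranks of variable 2: 1, 5, 4, 3, 2
d = r₁ − r₂: 3, -3, -1, -2, 3
d²: 9, 9, 1, 4, 9; Σd² = 32
ρ = 1 − 6·32/(5·24) = 1 − 192/120 = -0.600

-0.600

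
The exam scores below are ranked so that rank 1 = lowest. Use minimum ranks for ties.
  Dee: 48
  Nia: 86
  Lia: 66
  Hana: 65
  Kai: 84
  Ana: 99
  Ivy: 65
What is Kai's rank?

5

Sorted (ascending): 48, 65, 65, 66, 84, 86, 99
The 2 values of 65 occupy positions 2–3 → each gets rank 2.
Kai has value 84 → rank 5.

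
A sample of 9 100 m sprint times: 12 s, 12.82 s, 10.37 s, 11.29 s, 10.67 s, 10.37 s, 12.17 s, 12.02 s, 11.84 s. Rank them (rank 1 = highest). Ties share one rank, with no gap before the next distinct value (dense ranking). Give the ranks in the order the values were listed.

Sorted (descending): 12.82, 12.17, 12.02, 12, 11.84, 11.29, 10.67, 10.37, 10.37
The 2 values of 10.37 share dense rank 8.
Remaining distinct values take the next consecutive integers.

4, 1, 8, 6, 7, 8, 2, 3, 5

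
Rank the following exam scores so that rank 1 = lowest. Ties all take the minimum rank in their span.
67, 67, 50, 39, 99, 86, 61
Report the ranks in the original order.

Sorted (ascending): 39, 50, 61, 67, 67, 86, 99
The 2 values of 67 occupy positions 4–5 → each gets rank 4.

4, 4, 2, 1, 7, 6, 3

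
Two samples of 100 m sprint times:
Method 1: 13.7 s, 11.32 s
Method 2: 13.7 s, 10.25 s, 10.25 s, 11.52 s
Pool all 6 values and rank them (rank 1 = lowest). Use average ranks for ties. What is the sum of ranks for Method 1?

8.5

Sorted (ascending): 10.25, 10.25, 11.32, 11.52, 13.7, 13.7
The 2 values of 10.25 occupy positions 1–2 → average rank (1+2)/2 = 1.5.
The 2 values of 13.7 occupy positions 5–6 → average rank (5+6)/2 = 5.5.
Method 1 values → pooled ranks: 13.7→5.5, 11.32→3
Rank sum = 5.5 + 3 = 8.5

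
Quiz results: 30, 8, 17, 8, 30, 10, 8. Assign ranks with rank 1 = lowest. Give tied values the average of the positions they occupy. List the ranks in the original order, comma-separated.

6.5, 2, 5, 2, 6.5, 4, 2

Sorted (ascending): 8, 8, 8, 10, 17, 30, 30
The 3 values of 8 occupy positions 1–3 → average rank 2.
The 2 values of 30 occupy positions 6–7 → average rank (6+7)/2 = 6.5.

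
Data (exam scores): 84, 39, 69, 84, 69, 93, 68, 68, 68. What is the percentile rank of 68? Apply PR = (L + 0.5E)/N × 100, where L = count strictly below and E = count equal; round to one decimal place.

N = 9.
Strictly below 68: 1. Equal to 68: 3.
PR = (1 + 0.5·3)/9 × 100 = 27.8

27.8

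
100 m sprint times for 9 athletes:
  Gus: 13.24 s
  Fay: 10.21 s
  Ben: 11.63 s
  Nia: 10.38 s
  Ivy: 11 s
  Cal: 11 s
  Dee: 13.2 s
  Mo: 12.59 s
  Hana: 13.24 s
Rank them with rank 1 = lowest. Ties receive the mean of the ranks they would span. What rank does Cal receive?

Sorted (ascending): 10.21, 10.38, 11, 11, 11.63, 12.59, 13.2, 13.24, 13.24
The 2 values of 11 occupy positions 3–4 → average rank (3+4)/2 = 3.5.
The 2 values of 13.24 occupy positions 8–9 → average rank (8+9)/2 = 8.5.
Cal has value 11 s → rank 3.5.

3.5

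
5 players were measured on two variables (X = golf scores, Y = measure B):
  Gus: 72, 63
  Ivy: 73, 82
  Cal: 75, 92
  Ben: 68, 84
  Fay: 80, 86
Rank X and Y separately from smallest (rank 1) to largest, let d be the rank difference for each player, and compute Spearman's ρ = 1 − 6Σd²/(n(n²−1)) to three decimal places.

Ranks of variable 1: 2, 3, 4, 1, 5
Ranks of variable 2: 1, 2, 5, 3, 4
d = r₁ − r₂: 1, 1, -1, -2, 1
d²: 1, 1, 1, 4, 1; Σd² = 8
ρ = 1 − 6·8/(5·24) = 1 − 48/120 = 0.600

0.600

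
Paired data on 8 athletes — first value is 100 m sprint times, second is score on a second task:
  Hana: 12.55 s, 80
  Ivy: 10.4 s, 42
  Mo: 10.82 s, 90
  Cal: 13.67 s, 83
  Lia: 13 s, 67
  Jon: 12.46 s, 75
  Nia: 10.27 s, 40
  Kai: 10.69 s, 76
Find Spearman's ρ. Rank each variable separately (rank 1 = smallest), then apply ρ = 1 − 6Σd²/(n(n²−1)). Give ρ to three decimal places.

0.548

Ranks of variable 1: 6, 2, 4, 8, 7, 5, 1, 3
Ranks of variable 2: 6, 2, 8, 7, 3, 4, 1, 5
d = r₁ − r₂: 0, 0, -4, 1, 4, 1, 0, -2
d²: 0, 0, 16, 1, 16, 1, 0, 4; Σd² = 38
ρ = 1 − 6·38/(8·63) = 1 − 228/504 = 0.548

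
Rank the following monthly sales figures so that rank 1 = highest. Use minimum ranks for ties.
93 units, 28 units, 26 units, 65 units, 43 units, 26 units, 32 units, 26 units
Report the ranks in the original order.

Sorted (descending): 93, 65, 43, 32, 28, 26, 26, 26
The 3 values of 26 occupy positions 6–8 → each gets rank 6.

1, 5, 6, 2, 3, 6, 4, 6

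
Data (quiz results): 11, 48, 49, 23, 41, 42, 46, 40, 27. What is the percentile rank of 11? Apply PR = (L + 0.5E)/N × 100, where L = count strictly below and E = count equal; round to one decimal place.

N = 9.
Strictly below 11: 0. Equal to 11: 1.
PR = (0 + 0.5·1)/9 × 100 = 5.6

5.6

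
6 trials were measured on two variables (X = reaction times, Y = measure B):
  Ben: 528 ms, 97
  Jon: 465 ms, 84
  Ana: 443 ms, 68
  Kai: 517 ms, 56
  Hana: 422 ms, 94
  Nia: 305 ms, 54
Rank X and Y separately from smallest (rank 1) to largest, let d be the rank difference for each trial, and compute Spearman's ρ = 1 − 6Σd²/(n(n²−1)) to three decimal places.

Ranks of variable 1: 6, 4, 3, 5, 2, 1
Ranks of variable 2: 6, 4, 3, 2, 5, 1
d = r₁ − r₂: 0, 0, 0, 3, -3, 0
d²: 0, 0, 0, 9, 9, 0; Σd² = 18
ρ = 1 − 6·18/(6·35) = 1 − 108/210 = 0.486

0.486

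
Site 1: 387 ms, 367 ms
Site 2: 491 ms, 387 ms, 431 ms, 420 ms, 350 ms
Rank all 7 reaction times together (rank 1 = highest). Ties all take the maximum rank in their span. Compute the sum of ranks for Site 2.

18

Sorted (descending): 491, 431, 420, 387, 387, 367, 350
The 2 values of 387 occupy positions 4–5 → each gets rank 5.
Site 2 values → pooled ranks: 491→1, 387→5, 431→2, 420→3, 350→7
Rank sum = 1 + 5 + 2 + 3 + 7 = 18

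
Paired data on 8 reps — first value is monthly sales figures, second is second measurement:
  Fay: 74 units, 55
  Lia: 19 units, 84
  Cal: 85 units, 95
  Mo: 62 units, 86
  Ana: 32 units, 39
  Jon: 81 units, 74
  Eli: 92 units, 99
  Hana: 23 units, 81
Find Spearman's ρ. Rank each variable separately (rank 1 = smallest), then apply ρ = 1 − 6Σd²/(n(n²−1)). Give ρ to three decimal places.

Ranks of variable 1: 5, 1, 7, 4, 3, 6, 8, 2
Ranks of variable 2: 2, 5, 7, 6, 1, 3, 8, 4
d = r₁ − r₂: 3, -4, 0, -2, 2, 3, 0, -2
d²: 9, 16, 0, 4, 4, 9, 0, 4; Σd² = 46
ρ = 1 − 6·46/(8·63) = 1 − 276/504 = 0.452

0.452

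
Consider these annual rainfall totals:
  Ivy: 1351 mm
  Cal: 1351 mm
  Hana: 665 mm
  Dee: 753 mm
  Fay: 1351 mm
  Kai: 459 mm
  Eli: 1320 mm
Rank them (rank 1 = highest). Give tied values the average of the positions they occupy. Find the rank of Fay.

2

Sorted (descending): 1351, 1351, 1351, 1320, 753, 665, 459
The 3 values of 1351 occupy positions 1–3 → average rank 2.
Fay has value 1351 mm → rank 2.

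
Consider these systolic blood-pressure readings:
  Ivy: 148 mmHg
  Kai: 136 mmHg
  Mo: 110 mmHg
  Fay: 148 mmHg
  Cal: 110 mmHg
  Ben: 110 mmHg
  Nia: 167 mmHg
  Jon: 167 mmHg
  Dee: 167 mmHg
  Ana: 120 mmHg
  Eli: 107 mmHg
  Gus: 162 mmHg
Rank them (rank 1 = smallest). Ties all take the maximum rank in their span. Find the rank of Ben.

Sorted (ascending): 107, 110, 110, 110, 120, 136, 148, 148, 162, 167, 167, 167
The 3 values of 110 occupy positions 2–4 → each gets rank 4.
The 2 values of 148 occupy positions 7–8 → each gets rank 8.
The 3 values of 167 occupy positions 10–12 → each gets rank 12.
Ben has value 110 mmHg → rank 4.

4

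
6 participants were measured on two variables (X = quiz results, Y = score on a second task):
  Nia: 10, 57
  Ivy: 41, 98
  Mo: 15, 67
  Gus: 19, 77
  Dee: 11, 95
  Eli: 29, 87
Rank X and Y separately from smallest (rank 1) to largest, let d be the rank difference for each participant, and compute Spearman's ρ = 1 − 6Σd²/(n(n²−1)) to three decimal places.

Ranks of variable 1: 1, 6, 3, 4, 2, 5
Ranks of variable 2: 1, 6, 2, 3, 5, 4
d = r₁ − r₂: 0, 0, 1, 1, -3, 1
d²: 0, 0, 1, 1, 9, 1; Σd² = 12
ρ = 1 − 6·12/(6·35) = 1 − 72/210 = 0.657

0.657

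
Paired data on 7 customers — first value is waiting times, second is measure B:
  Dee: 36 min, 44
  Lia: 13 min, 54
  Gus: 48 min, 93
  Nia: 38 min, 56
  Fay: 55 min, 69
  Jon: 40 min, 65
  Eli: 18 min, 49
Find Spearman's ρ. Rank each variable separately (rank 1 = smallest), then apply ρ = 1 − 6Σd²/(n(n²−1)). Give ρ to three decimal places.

Ranks of variable 1: 3, 1, 6, 4, 7, 5, 2
Ranks of variable 2: 1, 3, 7, 4, 6, 5, 2
d = r₁ − r₂: 2, -2, -1, 0, 1, 0, 0
d²: 4, 4, 1, 0, 1, 0, 0; Σd² = 10
ρ = 1 − 6·10/(7·48) = 1 − 60/336 = 0.821

0.821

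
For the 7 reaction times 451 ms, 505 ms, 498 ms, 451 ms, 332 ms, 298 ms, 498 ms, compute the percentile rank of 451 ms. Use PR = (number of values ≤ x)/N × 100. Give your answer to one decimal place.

57.1

N = 7.
Strictly below 451: 2. Equal to 451: 2.
PR = 4/7 × 100 = 57.1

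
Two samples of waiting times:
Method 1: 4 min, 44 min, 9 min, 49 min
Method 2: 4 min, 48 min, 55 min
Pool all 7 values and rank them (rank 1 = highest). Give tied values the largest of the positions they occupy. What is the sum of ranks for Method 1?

Sorted (descending): 55, 49, 48, 44, 9, 4, 4
The 2 values of 4 occupy positions 6–7 → each gets rank 7.
Method 1 values → pooled ranks: 4→7, 44→4, 9→5, 49→2
Rank sum = 7 + 4 + 5 + 2 = 18

18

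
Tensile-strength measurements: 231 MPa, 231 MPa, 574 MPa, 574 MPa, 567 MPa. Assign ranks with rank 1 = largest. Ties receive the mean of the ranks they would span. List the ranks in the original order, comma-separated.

Sorted (descending): 574, 574, 567, 231, 231
The 2 values of 574 occupy positions 1–2 → average rank (1+2)/2 = 1.5.
The 2 values of 231 occupy positions 4–5 → average rank (4+5)/2 = 4.5.

4.5, 4.5, 1.5, 1.5, 3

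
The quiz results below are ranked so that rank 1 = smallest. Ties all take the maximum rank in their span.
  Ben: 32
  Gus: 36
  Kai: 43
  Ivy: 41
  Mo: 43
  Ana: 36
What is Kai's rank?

6

Sorted (ascending): 32, 36, 36, 41, 43, 43
The 2 values of 36 occupy positions 2–3 → each gets rank 3.
The 2 values of 43 occupy positions 5–6 → each gets rank 6.
Kai has value 43 → rank 6.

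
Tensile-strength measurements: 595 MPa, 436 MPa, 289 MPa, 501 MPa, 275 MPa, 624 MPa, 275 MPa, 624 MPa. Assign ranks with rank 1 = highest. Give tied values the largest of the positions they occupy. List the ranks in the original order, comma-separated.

3, 5, 6, 4, 8, 2, 8, 2

Sorted (descending): 624, 624, 595, 501, 436, 289, 275, 275
The 2 values of 624 occupy positions 1–2 → each gets rank 2.
The 2 values of 275 occupy positions 7–8 → each gets rank 8.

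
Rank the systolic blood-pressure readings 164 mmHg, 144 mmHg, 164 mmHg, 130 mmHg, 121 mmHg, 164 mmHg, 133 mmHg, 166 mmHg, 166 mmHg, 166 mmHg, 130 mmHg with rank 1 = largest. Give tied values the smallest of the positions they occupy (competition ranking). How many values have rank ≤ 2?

3

Sorted (descending): 166, 166, 166, 164, 164, 164, 144, 133, 130, 130, 121
The 3 values of 166 occupy positions 1–3 → each gets rank 1.
The 3 values of 164 occupy positions 4–6 → each gets rank 4.
The 2 values of 130 occupy positions 9–10 → each gets rank 9.
Ranks ≤ 2: {1, 1, 1} → 3 values.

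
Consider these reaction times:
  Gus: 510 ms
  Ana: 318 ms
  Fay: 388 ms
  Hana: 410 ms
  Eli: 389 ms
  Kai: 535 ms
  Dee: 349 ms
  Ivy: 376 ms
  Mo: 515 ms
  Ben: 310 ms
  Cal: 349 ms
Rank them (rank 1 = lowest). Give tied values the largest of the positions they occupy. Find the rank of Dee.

Sorted (ascending): 310, 318, 349, 349, 376, 388, 389, 410, 510, 515, 535
The 2 values of 349 occupy positions 3–4 → each gets rank 4.
Dee has value 349 ms → rank 4.

4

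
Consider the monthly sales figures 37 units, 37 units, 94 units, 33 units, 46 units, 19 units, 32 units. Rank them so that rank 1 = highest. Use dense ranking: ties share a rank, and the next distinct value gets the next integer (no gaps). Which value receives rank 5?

Sorted (descending): 94, 46, 37, 37, 33, 32, 19
The 2 values of 37 share dense rank 3.
Remaining distinct values take the next consecutive integers.
Rank 5 → value 32.

32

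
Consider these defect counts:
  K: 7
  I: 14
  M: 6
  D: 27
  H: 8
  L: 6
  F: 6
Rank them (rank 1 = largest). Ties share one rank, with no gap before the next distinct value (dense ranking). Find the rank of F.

Sorted (descending): 27, 14, 8, 7, 6, 6, 6
The 3 values of 6 share dense rank 5.
Remaining distinct values take the next consecutive integers.
F has value 6 → rank 5.

5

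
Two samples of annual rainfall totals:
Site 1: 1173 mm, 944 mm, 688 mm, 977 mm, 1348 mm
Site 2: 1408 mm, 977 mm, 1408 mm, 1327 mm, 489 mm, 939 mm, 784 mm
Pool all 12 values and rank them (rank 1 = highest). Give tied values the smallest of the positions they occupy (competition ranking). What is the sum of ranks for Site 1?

Sorted (descending): 1408, 1408, 1348, 1327, 1173, 977, 977, 944, 939, 784, 688, 489
The 2 values of 1408 occupy positions 1–2 → each gets rank 1.
The 2 values of 977 occupy positions 6–7 → each gets rank 6.
Site 1 values → pooled ranks: 1173→5, 944→8, 688→11, 977→6, 1348→3
Rank sum = 5 + 8 + 11 + 6 + 3 = 33

33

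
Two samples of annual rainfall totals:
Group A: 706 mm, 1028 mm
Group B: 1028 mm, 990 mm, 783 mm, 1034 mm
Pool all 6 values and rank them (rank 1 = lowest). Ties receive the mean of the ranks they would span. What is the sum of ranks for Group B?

Sorted (ascending): 706, 783, 990, 1028, 1028, 1034
The 2 values of 1028 occupy positions 4–5 → average rank (4+5)/2 = 4.5.
Group B values → pooled ranks: 1028→4.5, 990→3, 783→2, 1034→6
Rank sum = 4.5 + 3 + 2 + 6 = 15.5

15.5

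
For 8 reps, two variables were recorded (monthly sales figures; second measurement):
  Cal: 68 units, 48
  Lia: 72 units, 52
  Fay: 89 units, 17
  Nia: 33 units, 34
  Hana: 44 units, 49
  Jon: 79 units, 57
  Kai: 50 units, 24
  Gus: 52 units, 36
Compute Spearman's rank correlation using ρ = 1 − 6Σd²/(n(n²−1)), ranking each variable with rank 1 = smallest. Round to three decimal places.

0.143

Ranks of variable 1: 5, 6, 8, 1, 2, 7, 3, 4
Ranks of variable 2: 5, 7, 1, 3, 6, 8, 2, 4
d = r₁ − r₂: 0, -1, 7, -2, -4, -1, 1, 0
d²: 0, 1, 49, 4, 16, 1, 1, 0; Σd² = 72
ρ = 1 − 6·72/(8·63) = 1 − 432/504 = 0.143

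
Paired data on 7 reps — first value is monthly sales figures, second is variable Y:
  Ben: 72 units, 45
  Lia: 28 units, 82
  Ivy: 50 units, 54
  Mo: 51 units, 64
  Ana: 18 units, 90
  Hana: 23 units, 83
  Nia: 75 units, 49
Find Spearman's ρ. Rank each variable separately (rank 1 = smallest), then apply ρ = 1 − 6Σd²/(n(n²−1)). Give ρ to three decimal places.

Ranks of variable 1: 6, 3, 4, 5, 1, 2, 7
Ranks of variable 2: 1, 5, 3, 4, 7, 6, 2
d = r₁ − r₂: 5, -2, 1, 1, -6, -4, 5
d²: 25, 4, 1, 1, 36, 16, 25; Σd² = 108
ρ = 1 − 6·108/(7·48) = 1 − 648/336 = -0.929

-0.929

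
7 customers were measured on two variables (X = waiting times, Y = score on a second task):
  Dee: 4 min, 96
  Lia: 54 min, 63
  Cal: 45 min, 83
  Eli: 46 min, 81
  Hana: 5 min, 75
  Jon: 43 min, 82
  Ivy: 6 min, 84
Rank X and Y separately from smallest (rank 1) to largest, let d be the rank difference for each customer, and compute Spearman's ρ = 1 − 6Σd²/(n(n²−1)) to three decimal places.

-0.607

Ranks of variable 1: 1, 7, 5, 6, 2, 4, 3
Ranks of variable 2: 7, 1, 5, 3, 2, 4, 6
d = r₁ − r₂: -6, 6, 0, 3, 0, 0, -3
d²: 36, 36, 0, 9, 0, 0, 9; Σd² = 90
ρ = 1 − 6·90/(7·48) = 1 − 540/336 = -0.607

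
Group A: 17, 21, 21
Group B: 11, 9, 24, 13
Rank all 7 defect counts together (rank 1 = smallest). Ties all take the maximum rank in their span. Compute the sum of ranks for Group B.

13

Sorted (ascending): 9, 11, 13, 17, 21, 21, 24
The 2 values of 21 occupy positions 5–6 → each gets rank 6.
Group B values → pooled ranks: 11→2, 9→1, 24→7, 13→3
Rank sum = 2 + 1 + 7 + 3 = 13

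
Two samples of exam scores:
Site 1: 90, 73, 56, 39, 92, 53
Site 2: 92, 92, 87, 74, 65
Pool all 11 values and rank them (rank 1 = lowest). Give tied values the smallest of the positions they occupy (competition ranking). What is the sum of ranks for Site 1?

28

Sorted (ascending): 39, 53, 56, 65, 73, 74, 87, 90, 92, 92, 92
The 3 values of 92 occupy positions 9–11 → each gets rank 9.
Site 1 values → pooled ranks: 90→8, 73→5, 56→3, 39→1, 92→9, 53→2
Rank sum = 8 + 5 + 3 + 1 + 9 + 2 = 28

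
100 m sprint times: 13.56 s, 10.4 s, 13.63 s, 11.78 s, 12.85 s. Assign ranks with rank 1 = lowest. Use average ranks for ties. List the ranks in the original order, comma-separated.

Sorted (ascending): 10.4, 11.78, 12.85, 13.56, 13.63
No ties — each value takes its position as its rank.

4, 1, 5, 2, 3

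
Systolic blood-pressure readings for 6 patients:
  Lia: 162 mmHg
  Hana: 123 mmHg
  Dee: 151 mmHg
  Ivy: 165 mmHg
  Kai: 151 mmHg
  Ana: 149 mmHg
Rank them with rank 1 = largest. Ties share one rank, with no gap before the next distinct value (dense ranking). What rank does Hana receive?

5

Sorted (descending): 165, 162, 151, 151, 149, 123
The 2 values of 151 share dense rank 3.
Remaining distinct values take the next consecutive integers.
Hana has value 123 mmHg → rank 5.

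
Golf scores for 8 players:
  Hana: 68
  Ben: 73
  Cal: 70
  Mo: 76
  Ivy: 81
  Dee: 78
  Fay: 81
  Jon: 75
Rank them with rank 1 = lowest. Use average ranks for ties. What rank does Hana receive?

Sorted (ascending): 68, 70, 73, 75, 76, 78, 81, 81
The 2 values of 81 occupy positions 7–8 → average rank (7+8)/2 = 7.5.
Hana has value 68 → rank 1.

1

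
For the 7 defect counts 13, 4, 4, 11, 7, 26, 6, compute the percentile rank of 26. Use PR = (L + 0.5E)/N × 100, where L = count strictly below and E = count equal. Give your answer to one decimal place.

N = 7.
Strictly below 26: 6. Equal to 26: 1.
PR = (6 + 0.5·1)/7 × 100 = 92.9

92.9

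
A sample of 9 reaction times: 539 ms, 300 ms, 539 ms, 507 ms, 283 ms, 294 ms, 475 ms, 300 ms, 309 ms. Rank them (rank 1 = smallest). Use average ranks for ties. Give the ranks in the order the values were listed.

8.5, 3.5, 8.5, 7, 1, 2, 6, 3.5, 5

Sorted (ascending): 283, 294, 300, 300, 309, 475, 507, 539, 539
The 2 values of 300 occupy positions 3–4 → average rank (3+4)/2 = 3.5.
The 2 values of 539 occupy positions 8–9 → average rank (8+9)/2 = 8.5.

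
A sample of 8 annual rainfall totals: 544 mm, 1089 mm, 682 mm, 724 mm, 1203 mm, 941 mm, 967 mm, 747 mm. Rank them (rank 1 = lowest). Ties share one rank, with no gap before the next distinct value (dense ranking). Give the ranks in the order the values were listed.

1, 7, 2, 3, 8, 5, 6, 4

Sorted (ascending): 544, 682, 724, 747, 941, 967, 1089, 1203
No ties — each value takes its position as its rank.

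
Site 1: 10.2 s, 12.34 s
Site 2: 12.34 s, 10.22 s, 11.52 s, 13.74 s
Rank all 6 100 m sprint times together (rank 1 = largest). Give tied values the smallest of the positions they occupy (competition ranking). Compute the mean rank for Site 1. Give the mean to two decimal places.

4.00

Sorted (descending): 13.74, 12.34, 12.34, 11.52, 10.22, 10.2
The 2 values of 12.34 occupy positions 2–3 → each gets rank 2.
Site 1 values → pooled ranks: 10.2→6, 12.34→2
Mean rank = (6 + 2) / 2 = 4.00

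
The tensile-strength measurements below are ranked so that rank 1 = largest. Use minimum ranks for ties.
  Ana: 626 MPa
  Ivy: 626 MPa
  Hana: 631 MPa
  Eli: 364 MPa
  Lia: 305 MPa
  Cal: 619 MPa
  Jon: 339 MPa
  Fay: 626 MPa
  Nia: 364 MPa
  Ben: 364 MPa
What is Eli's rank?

6

Sorted (descending): 631, 626, 626, 626, 619, 364, 364, 364, 339, 305
The 3 values of 626 occupy positions 2–4 → each gets rank 2.
The 3 values of 364 occupy positions 6–8 → each gets rank 6.
Eli has value 364 MPa → rank 6.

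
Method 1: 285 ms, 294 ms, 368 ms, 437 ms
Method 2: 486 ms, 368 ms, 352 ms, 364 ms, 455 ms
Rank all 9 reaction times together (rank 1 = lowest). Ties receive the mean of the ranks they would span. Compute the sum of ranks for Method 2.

29.5

Sorted (ascending): 285, 294, 352, 364, 368, 368, 437, 455, 486
The 2 values of 368 occupy positions 5–6 → average rank (5+6)/2 = 5.5.
Method 2 values → pooled ranks: 486→9, 368→5.5, 352→3, 364→4, 455→8
Rank sum = 9 + 5.5 + 3 + 4 + 8 = 29.5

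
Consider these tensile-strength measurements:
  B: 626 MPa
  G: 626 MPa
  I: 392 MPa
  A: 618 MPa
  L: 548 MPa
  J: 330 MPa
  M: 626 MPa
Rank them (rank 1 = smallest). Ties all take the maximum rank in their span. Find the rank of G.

7

Sorted (ascending): 330, 392, 548, 618, 626, 626, 626
The 3 values of 626 occupy positions 5–7 → each gets rank 7.
G has value 626 MPa → rank 7.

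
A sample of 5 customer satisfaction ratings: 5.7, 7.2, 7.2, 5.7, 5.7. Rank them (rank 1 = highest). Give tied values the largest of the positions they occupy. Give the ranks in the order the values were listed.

5, 2, 2, 5, 5

Sorted (descending): 7.2, 7.2, 5.7, 5.7, 5.7
The 2 values of 7.2 occupy positions 1–2 → each gets rank 2.
The 3 values of 5.7 occupy positions 3–5 → each gets rank 5.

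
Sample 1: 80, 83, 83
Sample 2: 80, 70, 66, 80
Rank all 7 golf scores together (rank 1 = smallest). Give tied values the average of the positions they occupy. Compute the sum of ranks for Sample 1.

Sorted (ascending): 66, 70, 80, 80, 80, 83, 83
The 3 values of 80 occupy positions 3–5 → average rank 4.
The 2 values of 83 occupy positions 6–7 → average rank (6+7)/2 = 6.5.
Sample 1 values → pooled ranks: 80→4, 83→6.5, 83→6.5
Rank sum = 4 + 6.5 + 6.5 = 17

17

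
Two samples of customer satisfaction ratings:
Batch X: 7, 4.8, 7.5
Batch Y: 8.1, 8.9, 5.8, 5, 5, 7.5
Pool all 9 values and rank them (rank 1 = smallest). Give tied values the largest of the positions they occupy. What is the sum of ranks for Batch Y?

Sorted (ascending): 4.8, 5, 5, 5.8, 7, 7.5, 7.5, 8.1, 8.9
The 2 values of 5 occupy positions 2–3 → each gets rank 3.
The 2 values of 7.5 occupy positions 6–7 → each gets rank 7.
Batch Y values → pooled ranks: 8.1→8, 8.9→9, 5.8→4, 5→3, 5→3, 7.5→7
Rank sum = 8 + 9 + 4 + 3 + 3 + 7 = 34

34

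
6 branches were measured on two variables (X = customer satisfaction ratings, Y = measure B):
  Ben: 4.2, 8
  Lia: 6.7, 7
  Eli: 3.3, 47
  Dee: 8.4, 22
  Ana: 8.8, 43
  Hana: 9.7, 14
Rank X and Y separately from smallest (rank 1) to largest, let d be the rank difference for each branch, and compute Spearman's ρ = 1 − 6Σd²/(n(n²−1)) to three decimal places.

Ranks of variable 1: 2, 3, 1, 4, 5, 6
Ranks of variable 2: 2, 1, 6, 4, 5, 3
d = r₁ − r₂: 0, 2, -5, 0, 0, 3
d²: 0, 4, 25, 0, 0, 9; Σd² = 38
ρ = 1 − 6·38/(6·35) = 1 − 228/210 = -0.086

-0.086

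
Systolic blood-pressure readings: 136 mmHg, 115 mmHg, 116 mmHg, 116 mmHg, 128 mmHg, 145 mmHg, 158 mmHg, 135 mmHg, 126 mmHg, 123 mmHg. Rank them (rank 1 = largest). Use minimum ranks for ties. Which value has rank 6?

Sorted (descending): 158, 145, 136, 135, 128, 126, 123, 116, 116, 115
The 2 values of 116 occupy positions 8–9 → each gets rank 8.
Rank 6 → value 126.

126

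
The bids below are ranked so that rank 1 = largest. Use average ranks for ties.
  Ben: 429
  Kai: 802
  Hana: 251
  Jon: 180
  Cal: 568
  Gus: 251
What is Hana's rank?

4.5

Sorted (descending): 802, 568, 429, 251, 251, 180
The 2 values of 251 occupy positions 4–5 → average rank (4+5)/2 = 4.5.
Hana has value 251 → rank 4.5.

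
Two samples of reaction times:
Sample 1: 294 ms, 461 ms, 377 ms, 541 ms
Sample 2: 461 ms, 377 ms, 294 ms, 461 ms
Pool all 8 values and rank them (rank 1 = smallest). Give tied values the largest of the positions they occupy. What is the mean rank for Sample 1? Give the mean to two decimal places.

Sorted (ascending): 294, 294, 377, 377, 461, 461, 461, 541
The 2 values of 294 occupy positions 1–2 → each gets rank 2.
The 2 values of 377 occupy positions 3–4 → each gets rank 4.
The 3 values of 461 occupy positions 5–7 → each gets rank 7.
Sample 1 values → pooled ranks: 294→2, 461→7, 377→4, 541→8
Mean rank = (2 + 7 + 4 + 8) / 4 = 5.25

5.25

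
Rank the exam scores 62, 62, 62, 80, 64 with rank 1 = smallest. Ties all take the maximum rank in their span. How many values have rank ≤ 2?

Sorted (ascending): 62, 62, 62, 64, 80
The 3 values of 62 occupy positions 1–3 → each gets rank 3.
Ranks ≤ 2: {} → 0 values.

0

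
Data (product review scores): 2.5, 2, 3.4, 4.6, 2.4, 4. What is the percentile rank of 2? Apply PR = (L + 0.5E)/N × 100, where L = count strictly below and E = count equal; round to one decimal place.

N = 6.
Strictly below 2: 0. Equal to 2: 1.
PR = (0 + 0.5·1)/6 × 100 = 8.3

8.3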